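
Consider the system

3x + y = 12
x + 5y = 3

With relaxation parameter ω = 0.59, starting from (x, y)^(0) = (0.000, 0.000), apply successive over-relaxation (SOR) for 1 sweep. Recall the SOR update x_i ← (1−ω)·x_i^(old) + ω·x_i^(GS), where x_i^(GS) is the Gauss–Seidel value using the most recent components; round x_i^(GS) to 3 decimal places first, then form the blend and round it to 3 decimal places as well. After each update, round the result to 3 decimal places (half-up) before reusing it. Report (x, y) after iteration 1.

(2.360, 0.076)

Iteration 1:
  x: GS value = (12 - (1)·0.000) / (3) = 4.000;  x ← (1−ω)·0.000 + ω·4.000 = 2.360
  y: GS value = (3 - (1)·2.360) / (5) = 0.128;  y ← (1−ω)·0.000 + ω·0.128 = 0.076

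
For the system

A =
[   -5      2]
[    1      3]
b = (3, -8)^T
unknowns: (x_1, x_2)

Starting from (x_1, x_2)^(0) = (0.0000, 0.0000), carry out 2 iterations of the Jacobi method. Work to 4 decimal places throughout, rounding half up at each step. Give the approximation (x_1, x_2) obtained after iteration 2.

Iteration 1:
  x_1 = (3 - (2)·0.0000) / (-5) = -0.6000
  x_2 = (-8 - (1)·0.0000) / (3) = -2.6667
Iteration 2:
  x_1 = (3 - (2)·-2.6667) / (-5) = -1.6667
  x_2 = (-8 - (1)·-0.6000) / (3) = -2.4667

(-1.6667, -2.4667)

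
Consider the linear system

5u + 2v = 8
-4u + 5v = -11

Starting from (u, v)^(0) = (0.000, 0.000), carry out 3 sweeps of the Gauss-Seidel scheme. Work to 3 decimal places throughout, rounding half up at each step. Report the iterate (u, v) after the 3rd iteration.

Iteration 1:
  u = (8 - (2)·0.000) / (5) = 1.600
  v = (-11 - (-4)·1.600) / (5) = -0.920
Iteration 2:
  u = (8 - (2)·-0.920) / (5) = 1.968
  v = (-11 - (-4)·1.968) / (5) = -0.626
Iteration 3:
  u = (8 - (2)·-0.626) / (5) = 1.850
  v = (-11 - (-4)·1.850) / (5) = -0.720

(1.850, -0.720)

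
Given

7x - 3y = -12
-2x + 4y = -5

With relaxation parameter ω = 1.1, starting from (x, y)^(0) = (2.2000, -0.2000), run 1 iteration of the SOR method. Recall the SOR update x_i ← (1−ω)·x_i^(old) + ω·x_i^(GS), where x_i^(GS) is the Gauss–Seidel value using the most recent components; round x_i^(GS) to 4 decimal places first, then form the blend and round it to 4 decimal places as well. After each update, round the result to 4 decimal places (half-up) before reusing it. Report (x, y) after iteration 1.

(-2.2000, -2.5650)

Iteration 1:
  x: GS value = (-12 - (-3)·-0.2000) / (7) = -1.8000;  x ← (1−ω)·2.2000 + ω·-1.8000 = -2.2000
  y: GS value = (-5 - (-2)·-2.2000) / (4) = -2.3500;  y ← (1−ω)·-0.2000 + ω·-2.3500 = -2.5650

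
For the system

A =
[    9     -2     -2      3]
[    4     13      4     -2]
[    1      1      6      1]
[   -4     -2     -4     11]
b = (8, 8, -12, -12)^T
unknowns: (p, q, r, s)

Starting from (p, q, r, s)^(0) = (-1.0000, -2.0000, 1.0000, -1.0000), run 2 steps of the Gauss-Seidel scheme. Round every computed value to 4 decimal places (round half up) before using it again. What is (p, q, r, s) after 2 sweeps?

Iteration 1:
  p = (8 - (-2)·-2.0000 - (-2)·1.0000 - (3)·-1.0000) / (9) = 1.0000
  q = (8 - (4)·1.0000 - (4)·1.0000 - (-2)·-1.0000) / (13) = -0.1538
  r = (-12 - (1)·1.0000 - (1)·-0.1538 - (1)·-1.0000) / (6) = -1.9744
  s = (-12 - (-4)·1.0000 - (-2)·-0.1538 - (-4)·-1.9744) / (11) = -1.4732
Iteration 2:
  p = (8 - (-2)·-0.1538 - (-2)·-1.9744 - (3)·-1.4732) / (9) = 0.9070
  q = (8 - (4)·0.9070 - (4)·-1.9744 - (-2)·-1.4732) / (13) = 0.7172
  r = (-12 - (1)·0.9070 - (1)·0.7172 - (1)·-1.4732) / (6) = -2.0252
  s = (-12 - (-4)·0.9070 - (-2)·0.7172 - (-4)·-2.0252) / (11) = -1.3671

(0.9070, 0.7172, -2.0252, -1.3671)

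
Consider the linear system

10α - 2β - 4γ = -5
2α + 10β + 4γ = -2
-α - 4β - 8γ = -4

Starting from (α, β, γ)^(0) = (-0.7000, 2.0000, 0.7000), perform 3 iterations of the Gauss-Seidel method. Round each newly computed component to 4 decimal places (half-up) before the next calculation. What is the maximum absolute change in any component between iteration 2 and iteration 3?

0.0244

Iteration 1:
  α = (-5 - (-2)·2.0000 - (-4)·0.7000) / (10) = 0.1800
  β = (-2 - (2)·0.1800 - (4)·0.7000) / (10) = -0.5160
  γ = (-4 - (-1)·0.1800 - (-4)·-0.5160) / (-8) = 0.7355
Iteration 2:
  α = (-5 - (-2)·-0.5160 - (-4)·0.7355) / (10) = -0.3090
  β = (-2 - (2)·-0.3090 - (4)·0.7355) / (10) = -0.4324
  γ = (-4 - (-1)·-0.3090 - (-4)·-0.4324) / (-8) = 0.7548
Iteration 3:
  α = (-5 - (-2)·-0.4324 - (-4)·0.7548) / (10) = -0.2846
  β = (-2 - (2)·-0.2846 - (4)·0.7548) / (10) = -0.4450
  γ = (-4 - (-1)·-0.2846 - (-4)·-0.4450) / (-8) = 0.7581
Change: (0.0244, -0.0126, 0.0033) → max |·| = 0.0244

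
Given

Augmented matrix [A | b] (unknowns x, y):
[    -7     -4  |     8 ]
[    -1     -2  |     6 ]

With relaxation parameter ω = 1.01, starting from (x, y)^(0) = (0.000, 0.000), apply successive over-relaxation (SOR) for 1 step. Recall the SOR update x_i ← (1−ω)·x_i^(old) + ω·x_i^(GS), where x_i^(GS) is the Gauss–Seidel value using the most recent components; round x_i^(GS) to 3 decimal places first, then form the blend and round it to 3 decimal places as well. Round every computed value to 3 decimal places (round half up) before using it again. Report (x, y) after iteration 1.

(-1.154, -2.447)

Iteration 1:
  x: GS value = (8 - (-4)·0.000) / (-7) = -1.143;  x ← (1−ω)·0.000 + ω·-1.143 = -1.154
  y: GS value = (6 - (-1)·-1.154) / (-2) = -2.423;  y ← (1−ω)·0.000 + ω·-2.423 = -2.447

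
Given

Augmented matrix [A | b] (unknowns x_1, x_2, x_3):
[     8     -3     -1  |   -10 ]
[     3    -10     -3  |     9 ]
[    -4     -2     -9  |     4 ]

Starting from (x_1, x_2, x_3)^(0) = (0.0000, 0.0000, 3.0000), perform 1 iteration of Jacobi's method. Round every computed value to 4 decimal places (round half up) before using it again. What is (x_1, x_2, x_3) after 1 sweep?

(-0.8750, -1.8000, -0.4444)

Iteration 1:
  x_1 = (-10 - (-3)·0.0000 - (-1)·3.0000) / (8) = -0.8750
  x_2 = (9 - (3)·0.0000 - (-3)·3.0000) / (-10) = -1.8000
  x_3 = (4 - (-4)·0.0000 - (-2)·0.0000) / (-9) = -0.4444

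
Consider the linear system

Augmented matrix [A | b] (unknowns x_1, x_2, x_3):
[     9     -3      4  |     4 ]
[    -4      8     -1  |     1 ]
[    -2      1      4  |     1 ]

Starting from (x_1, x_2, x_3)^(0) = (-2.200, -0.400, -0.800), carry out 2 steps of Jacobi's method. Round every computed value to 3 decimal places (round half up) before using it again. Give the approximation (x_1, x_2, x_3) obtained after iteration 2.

Iteration 1:
  x_1 = (4 - (-3)·-0.400 - (4)·-0.800) / (9) = 0.667
  x_2 = (1 - (-4)·-2.200 - (-1)·-0.800) / (8) = -1.075
  x_3 = (1 - (-2)·-2.200 - (1)·-0.400) / (4) = -0.750
Iteration 2:
  x_1 = (4 - (-3)·-1.075 - (4)·-0.750) / (9) = 0.419
  x_2 = (1 - (-4)·0.667 - (-1)·-0.750) / (8) = 0.365
  x_3 = (1 - (-2)·0.667 - (1)·-1.075) / (4) = 0.852

(0.419, 0.365, 0.852)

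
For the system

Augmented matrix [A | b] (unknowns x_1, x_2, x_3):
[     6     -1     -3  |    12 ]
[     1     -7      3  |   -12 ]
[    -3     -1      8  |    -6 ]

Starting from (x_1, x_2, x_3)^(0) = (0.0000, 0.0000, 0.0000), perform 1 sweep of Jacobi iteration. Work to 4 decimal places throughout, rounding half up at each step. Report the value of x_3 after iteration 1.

Iteration 1:
  x_1 = (12 - (-1)·0.0000 - (-3)·0.0000) / (6) = 2.0000
  x_2 = (-12 - (1)·0.0000 - (3)·0.0000) / (-7) = 1.7143
  x_3 = (-6 - (-3)·0.0000 - (-1)·0.0000) / (8) = -0.7500

-0.7500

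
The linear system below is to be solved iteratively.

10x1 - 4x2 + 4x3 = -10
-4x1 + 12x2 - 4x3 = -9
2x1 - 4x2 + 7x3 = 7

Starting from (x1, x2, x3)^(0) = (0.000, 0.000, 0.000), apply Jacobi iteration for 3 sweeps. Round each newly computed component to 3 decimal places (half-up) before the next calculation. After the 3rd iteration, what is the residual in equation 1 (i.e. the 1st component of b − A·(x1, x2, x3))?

-1.922

Iteration 1:
  x1 = (-10 - (-4)·0.000 - (4)·0.000) / (10) = -1.000
  x2 = (-9 - (-4)·0.000 - (-4)·0.000) / (12) = -0.750
  x3 = (7 - (2)·0.000 - (-4)·0.000) / (7) = 1.000
Iteration 2:
  x1 = (-10 - (-4)·-0.750 - (4)·1.000) / (10) = -1.700
  x2 = (-9 - (-4)·-1.000 - (-4)·1.000) / (12) = -0.750
  x3 = (7 - (2)·-1.000 - (-4)·-0.750) / (7) = 0.857
Iteration 3:
  x1 = (-10 - (-4)·-0.750 - (4)·0.857) / (10) = -1.643
  x2 = (-9 - (-4)·-1.700 - (-4)·0.857) / (12) = -1.031
  x3 = (7 - (2)·-1.700 - (-4)·-0.750) / (7) = 1.057
Residual b − A·x = (-1.922, 1.028, -1.237)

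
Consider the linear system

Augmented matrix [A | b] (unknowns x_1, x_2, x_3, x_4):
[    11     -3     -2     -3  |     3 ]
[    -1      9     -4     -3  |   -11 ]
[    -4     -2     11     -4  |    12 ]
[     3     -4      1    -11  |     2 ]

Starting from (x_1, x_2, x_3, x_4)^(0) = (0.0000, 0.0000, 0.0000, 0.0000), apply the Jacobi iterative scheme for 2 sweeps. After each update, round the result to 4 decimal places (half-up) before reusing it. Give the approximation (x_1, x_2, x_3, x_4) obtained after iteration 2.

(0.0882, -0.7677, 0.9017, 0.4362)

Iteration 1:
  x_1 = (3 - (-3)·0.0000 - (-2)·0.0000 - (-3)·0.0000) / (11) = 0.2727
  x_2 = (-11 - (-1)·0.0000 - (-4)·0.0000 - (-3)·0.0000) / (9) = -1.2222
  x_3 = (12 - (-4)·0.0000 - (-2)·0.0000 - (-4)·0.0000) / (11) = 1.0909
  x_4 = (2 - (3)·0.0000 - (-4)·0.0000 - (1)·0.0000) / (-11) = -0.1818
Iteration 2:
  x_1 = (3 - (-3)·-1.2222 - (-2)·1.0909 - (-3)·-0.1818) / (11) = 0.0882
  x_2 = (-11 - (-1)·0.2727 - (-4)·1.0909 - (-3)·-0.1818) / (9) = -0.7677
  x_3 = (12 - (-4)·0.2727 - (-2)·-1.2222 - (-4)·-0.1818) / (11) = 0.9017
  x_4 = (2 - (3)·0.2727 - (-4)·-1.2222 - (1)·1.0909) / (-11) = 0.4362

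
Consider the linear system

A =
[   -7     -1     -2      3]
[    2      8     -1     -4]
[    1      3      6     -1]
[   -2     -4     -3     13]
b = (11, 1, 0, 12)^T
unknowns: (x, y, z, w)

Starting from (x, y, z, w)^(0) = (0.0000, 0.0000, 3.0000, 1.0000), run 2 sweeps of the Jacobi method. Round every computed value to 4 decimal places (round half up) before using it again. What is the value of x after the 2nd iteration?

Iteration 1:
  x = (11 - (-1)·0.0000 - (-2)·3.0000 - (3)·1.0000) / (-7) = -2.0000
  y = (1 - (2)·0.0000 - (-1)·3.0000 - (-4)·1.0000) / (8) = 1.0000
  z = (0 - (1)·0.0000 - (3)·0.0000 - (-1)·1.0000) / (6) = 0.1667
  w = (12 - (-2)·0.0000 - (-4)·0.0000 - (-3)·3.0000) / (13) = 1.6154
Iteration 2:
  x = (11 - (-1)·1.0000 - (-2)·0.1667 - (3)·1.6154) / (-7) = -1.0696
  y = (1 - (2)·-2.0000 - (-1)·0.1667 - (-4)·1.6154) / (8) = 1.4535
  z = (0 - (1)·-2.0000 - (3)·1.0000 - (-1)·1.6154) / (6) = 0.1026
  w = (12 - (-2)·-2.0000 - (-4)·1.0000 - (-3)·0.1667) / (13) = 0.9615

-1.0696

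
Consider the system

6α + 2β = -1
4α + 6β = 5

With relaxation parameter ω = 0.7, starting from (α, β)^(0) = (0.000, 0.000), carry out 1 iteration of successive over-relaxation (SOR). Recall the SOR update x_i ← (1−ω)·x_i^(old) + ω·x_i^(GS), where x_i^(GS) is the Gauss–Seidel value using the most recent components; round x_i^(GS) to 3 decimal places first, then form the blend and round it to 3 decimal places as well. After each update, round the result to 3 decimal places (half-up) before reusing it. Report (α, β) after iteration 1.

Iteration 1:
  α: GS value = (-1 - (2)·0.000) / (6) = -0.167;  α ← (1−ω)·0.000 + ω·-0.167 = -0.117
  β: GS value = (5 - (4)·-0.117) / (6) = 0.911;  β ← (1−ω)·0.000 + ω·0.911 = 0.638

(-0.117, 0.638)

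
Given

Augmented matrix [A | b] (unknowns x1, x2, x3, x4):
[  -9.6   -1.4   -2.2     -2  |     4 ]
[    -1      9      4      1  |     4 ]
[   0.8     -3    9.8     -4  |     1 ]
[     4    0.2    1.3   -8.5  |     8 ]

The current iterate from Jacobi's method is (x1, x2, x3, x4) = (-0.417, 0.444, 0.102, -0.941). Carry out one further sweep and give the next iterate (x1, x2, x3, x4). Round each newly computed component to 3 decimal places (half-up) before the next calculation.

(-0.309, 0.457, -0.112, -1.111)

One sweep:
  x1 = (4 - (-1.4)·0.444 - (-2.2)·0.102 - (-2)·-0.941) / (-9.6) = -0.309
  x2 = (4 - (-1)·-0.417 - (4)·0.102 - (1)·-0.941) / (9) = 0.457
  x3 = (1 - (0.8)·-0.417 - (-3)·0.444 - (-4)·-0.941) / (9.8) = -0.112
  x4 = (8 - (4)·-0.417 - (0.2)·0.444 - (1.3)·0.102) / (-8.5) = -1.111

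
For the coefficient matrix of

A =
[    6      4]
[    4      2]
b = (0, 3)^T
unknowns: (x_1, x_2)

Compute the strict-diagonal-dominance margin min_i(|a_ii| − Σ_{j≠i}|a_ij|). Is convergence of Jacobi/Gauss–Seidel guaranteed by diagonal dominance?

row 1: |6| − (4) = 2
row 2: |2| − (4) = -2
minimum over rows = -2 → not strictly diagonally dominant

-2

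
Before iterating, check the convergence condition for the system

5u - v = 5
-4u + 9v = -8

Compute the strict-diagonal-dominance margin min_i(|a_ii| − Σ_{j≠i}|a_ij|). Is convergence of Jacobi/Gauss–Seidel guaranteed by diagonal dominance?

row 1: |5| − (1) = 4
row 2: |9| − (4) = 5
minimum over rows = 4 → strictly diagonally dominant (convergence guaranteed)

4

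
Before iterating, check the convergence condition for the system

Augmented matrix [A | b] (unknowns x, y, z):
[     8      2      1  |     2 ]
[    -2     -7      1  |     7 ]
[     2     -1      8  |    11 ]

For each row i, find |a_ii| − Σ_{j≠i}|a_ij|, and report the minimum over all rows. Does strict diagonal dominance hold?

4

row 1: |8| − (2+1) = 5
row 2: |-7| − (2+1) = 4
row 3: |8| − (2+1) = 5
minimum over rows = 4 → strictly diagonally dominant (convergence guaranteed)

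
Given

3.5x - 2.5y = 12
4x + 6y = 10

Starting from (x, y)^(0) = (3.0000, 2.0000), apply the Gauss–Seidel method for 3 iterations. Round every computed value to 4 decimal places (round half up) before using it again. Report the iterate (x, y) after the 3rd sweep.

Iteration 1:
  x = (12 - (-2.5)·2.0000) / (3.5) = 4.8571
  y = (10 - (4)·4.8571) / (6) = -1.5714
Iteration 2:
  x = (12 - (-2.5)·-1.5714) / (3.5) = 2.3061
  y = (10 - (4)·2.3061) / (6) = 0.1293
Iteration 3:
  x = (12 - (-2.5)·0.1293) / (3.5) = 3.5209
  y = (10 - (4)·3.5209) / (6) = -0.6806

(3.5209, -0.6806)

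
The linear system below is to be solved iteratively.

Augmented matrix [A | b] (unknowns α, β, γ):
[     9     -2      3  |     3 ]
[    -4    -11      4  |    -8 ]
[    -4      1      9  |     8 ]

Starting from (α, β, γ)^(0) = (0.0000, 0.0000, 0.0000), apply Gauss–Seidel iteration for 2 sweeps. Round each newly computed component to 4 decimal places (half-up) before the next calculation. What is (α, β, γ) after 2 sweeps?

Iteration 1:
  α = (3 - (-2)·0.0000 - (3)·0.0000) / (9) = 0.3333
  β = (-8 - (-4)·0.3333 - (4)·0.0000) / (-11) = 0.6061
  γ = (8 - (-4)·0.3333 - (1)·0.6061) / (9) = 0.9697
Iteration 2:
  α = (3 - (-2)·0.6061 - (3)·0.9697) / (9) = 0.1448
  β = (-8 - (-4)·0.1448 - (4)·0.9697) / (-11) = 1.0272
  γ = (8 - (-4)·0.1448 - (1)·1.0272) / (9) = 0.8391

(0.1448, 1.0272, 0.8391)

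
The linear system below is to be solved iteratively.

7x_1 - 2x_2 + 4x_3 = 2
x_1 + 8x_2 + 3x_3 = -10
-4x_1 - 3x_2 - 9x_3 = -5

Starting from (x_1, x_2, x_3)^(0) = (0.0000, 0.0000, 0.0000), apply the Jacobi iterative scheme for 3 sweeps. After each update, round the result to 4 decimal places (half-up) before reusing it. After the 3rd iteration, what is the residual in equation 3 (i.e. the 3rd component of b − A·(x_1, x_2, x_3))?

Iteration 1:
  x_1 = (2 - (-2)·0.0000 - (4)·0.0000) / (7) = 0.2857
  x_2 = (-10 - (1)·0.0000 - (3)·0.0000) / (8) = -1.2500
  x_3 = (-5 - (-4)·0.0000 - (-3)·0.0000) / (-9) = 0.5556
Iteration 2:
  x_1 = (2 - (-2)·-1.2500 - (4)·0.5556) / (7) = -0.3889
  x_2 = (-10 - (1)·0.2857 - (3)·0.5556) / (8) = -1.4941
  x_3 = (-5 - (-4)·0.2857 - (-3)·-1.2500) / (-9) = 0.8452
Iteration 3:
  x_1 = (2 - (-2)·-1.4941 - (4)·0.8452) / (7) = -0.6241
  x_2 = (-10 - (1)·-0.3889 - (3)·0.8452) / (8) = -1.5183
  x_3 = (-5 - (-4)·-0.3889 - (-3)·-1.4941) / (-9) = 1.2264
Residual b − A·x = (-1.5735, -0.9087, -1.0137)

-1.0137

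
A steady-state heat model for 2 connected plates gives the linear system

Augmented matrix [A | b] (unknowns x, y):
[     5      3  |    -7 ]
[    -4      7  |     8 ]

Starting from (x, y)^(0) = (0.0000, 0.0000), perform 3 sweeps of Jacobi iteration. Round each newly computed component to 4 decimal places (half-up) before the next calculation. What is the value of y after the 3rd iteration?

Iteration 1:
  x = (-7 - (3)·0.0000) / (5) = -1.4000
  y = (8 - (-4)·0.0000) / (7) = 1.1429
Iteration 2:
  x = (-7 - (3)·1.1429) / (5) = -2.0857
  y = (8 - (-4)·-1.4000) / (7) = 0.3429
Iteration 3:
  x = (-7 - (3)·0.3429) / (5) = -1.6057
  y = (8 - (-4)·-2.0857) / (7) = -0.0490

-0.0490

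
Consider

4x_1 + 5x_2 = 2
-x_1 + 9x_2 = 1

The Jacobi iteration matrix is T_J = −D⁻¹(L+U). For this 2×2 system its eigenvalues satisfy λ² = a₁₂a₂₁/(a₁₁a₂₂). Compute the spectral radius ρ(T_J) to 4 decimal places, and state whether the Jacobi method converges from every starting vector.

0.3727

a₁₂a₂₁/(a₁₁a₂₂) = (5)·(-1) / ((4)·(9)) = -0.138889
ρ = √|-0.138889| = √0.138889 = 0.3727
ρ < 1, so Jacobi converges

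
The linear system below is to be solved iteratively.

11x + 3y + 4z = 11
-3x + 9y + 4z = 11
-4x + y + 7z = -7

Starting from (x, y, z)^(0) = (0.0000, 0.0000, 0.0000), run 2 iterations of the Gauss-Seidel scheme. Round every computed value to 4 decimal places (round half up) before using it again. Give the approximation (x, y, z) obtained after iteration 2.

Iteration 1:
  x = (11 - (3)·0.0000 - (4)·0.0000) / (11) = 1.0000
  y = (11 - (-3)·1.0000 - (4)·0.0000) / (9) = 1.5556
  z = (-7 - (-4)·1.0000 - (1)·1.5556) / (7) = -0.6508
Iteration 2:
  x = (11 - (3)·1.5556 - (4)·-0.6508) / (11) = 0.8124
  y = (11 - (-3)·0.8124 - (4)·-0.6508) / (9) = 1.7823
  z = (-7 - (-4)·0.8124 - (1)·1.7823) / (7) = -0.7904

(0.8124, 1.7823, -0.7904)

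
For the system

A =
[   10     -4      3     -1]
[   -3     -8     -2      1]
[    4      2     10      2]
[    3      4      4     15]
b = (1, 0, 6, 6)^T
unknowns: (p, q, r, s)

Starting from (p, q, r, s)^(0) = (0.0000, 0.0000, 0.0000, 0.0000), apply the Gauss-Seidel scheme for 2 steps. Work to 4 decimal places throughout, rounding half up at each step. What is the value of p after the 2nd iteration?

Iteration 1:
  p = (1 - (-4)·0.0000 - (3)·0.0000 - (-1)·0.0000) / (10) = 0.1000
  q = (0 - (-3)·0.1000 - (-2)·0.0000 - (1)·0.0000) / (-8) = -0.0375
  r = (6 - (4)·0.1000 - (2)·-0.0375 - (2)·0.0000) / (10) = 0.5675
  s = (6 - (3)·0.1000 - (4)·-0.0375 - (4)·0.5675) / (15) = 0.2387
Iteration 2:
  p = (1 - (-4)·-0.0375 - (3)·0.5675 - (-1)·0.2387) / (10) = -0.0614
  q = (0 - (-3)·-0.0614 - (-2)·0.5675 - (1)·0.2387) / (-8) = -0.0890
  r = (6 - (4)·-0.0614 - (2)·-0.0890 - (2)·0.2387) / (10) = 0.5946
  s = (6 - (3)·-0.0614 - (4)·-0.0890 - (4)·0.5946) / (15) = 0.2775

-0.0614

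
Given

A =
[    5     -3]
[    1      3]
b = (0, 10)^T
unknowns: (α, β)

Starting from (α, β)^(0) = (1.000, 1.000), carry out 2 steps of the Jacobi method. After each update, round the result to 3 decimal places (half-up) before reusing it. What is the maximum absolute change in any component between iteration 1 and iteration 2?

1.200

Iteration 1:
  α = (0 - (-3)·1.000) / (5) = 0.600
  β = (10 - (1)·1.000) / (3) = 3.000
Iteration 2:
  α = (0 - (-3)·3.000) / (5) = 1.800
  β = (10 - (1)·0.600) / (3) = 3.133
Change: (1.200, 0.133) → max |·| = 1.200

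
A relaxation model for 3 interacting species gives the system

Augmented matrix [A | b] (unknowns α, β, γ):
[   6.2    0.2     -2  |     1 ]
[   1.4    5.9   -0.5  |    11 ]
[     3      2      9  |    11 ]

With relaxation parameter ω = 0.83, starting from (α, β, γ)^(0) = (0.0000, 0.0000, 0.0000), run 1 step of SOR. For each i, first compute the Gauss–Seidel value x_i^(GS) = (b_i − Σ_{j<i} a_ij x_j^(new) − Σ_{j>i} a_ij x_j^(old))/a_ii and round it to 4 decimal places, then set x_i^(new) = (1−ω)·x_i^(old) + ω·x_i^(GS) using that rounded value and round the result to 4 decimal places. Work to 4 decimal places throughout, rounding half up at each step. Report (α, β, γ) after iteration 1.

Iteration 1:
  α: GS value = (1 - (0.2)·0.0000 - (-2)·0.0000) / (6.2) = 0.1613;  α ← (1−ω)·0.0000 + ω·0.1613 = 0.1339
  β: GS value = (11 - (1.4)·0.1339 - (-0.5)·0.0000) / (5.9) = 1.8326;  β ← (1−ω)·0.0000 + ω·1.8326 = 1.5211
  γ: GS value = (11 - (3)·0.1339 - (2)·1.5211) / (9) = 0.8396;  γ ← (1−ω)·0.0000 + ω·0.8396 = 0.6969

(0.1339, 1.5211, 0.6969)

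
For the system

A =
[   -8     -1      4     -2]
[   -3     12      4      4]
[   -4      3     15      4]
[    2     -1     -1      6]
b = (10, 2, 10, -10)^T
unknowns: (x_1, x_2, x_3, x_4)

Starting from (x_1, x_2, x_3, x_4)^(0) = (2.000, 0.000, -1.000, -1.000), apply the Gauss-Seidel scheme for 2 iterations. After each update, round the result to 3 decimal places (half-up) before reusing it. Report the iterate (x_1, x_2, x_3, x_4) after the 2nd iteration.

Iteration 1:
  x_1 = (10 - (-1)·0.000 - (4)·-1.000 - (-2)·-1.000) / (-8) = -1.500
  x_2 = (2 - (-3)·-1.500 - (4)·-1.000 - (4)·-1.000) / (12) = 0.458
  x_3 = (10 - (-4)·-1.500 - (3)·0.458 - (4)·-1.000) / (15) = 0.442
  x_4 = (-10 - (2)·-1.500 - (-1)·0.458 - (-1)·0.442) / (6) = -1.017
Iteration 2:
  x_1 = (10 - (-1)·0.458 - (4)·0.442 - (-2)·-1.017) / (-8) = -0.832
  x_2 = (2 - (-3)·-0.832 - (4)·0.442 - (4)·-1.017) / (12) = 0.150
  x_3 = (10 - (-4)·-0.832 - (3)·0.150 - (4)·-1.017) / (15) = 0.686
  x_4 = (-10 - (2)·-0.832 - (-1)·0.150 - (-1)·0.686) / (6) = -1.250

(-0.832, 0.150, 0.686, -1.250)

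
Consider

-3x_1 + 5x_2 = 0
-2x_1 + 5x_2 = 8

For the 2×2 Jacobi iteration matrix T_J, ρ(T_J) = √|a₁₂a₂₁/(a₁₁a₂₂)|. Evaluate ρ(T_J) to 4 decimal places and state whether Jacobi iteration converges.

a₁₂a₂₁/(a₁₁a₂₂) = (5)·(-2) / ((-3)·(5)) = 0.666667
ρ = √|0.666667| = √0.666667 = 0.8165
ρ < 1, so Jacobi converges

0.8165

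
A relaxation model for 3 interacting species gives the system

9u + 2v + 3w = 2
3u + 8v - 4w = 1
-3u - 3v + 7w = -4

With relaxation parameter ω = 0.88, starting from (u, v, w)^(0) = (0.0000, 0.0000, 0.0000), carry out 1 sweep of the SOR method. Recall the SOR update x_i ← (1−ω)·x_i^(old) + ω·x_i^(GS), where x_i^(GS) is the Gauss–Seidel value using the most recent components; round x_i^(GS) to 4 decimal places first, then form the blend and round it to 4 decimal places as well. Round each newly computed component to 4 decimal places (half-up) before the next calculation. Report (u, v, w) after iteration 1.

Iteration 1:
  u: GS value = (2 - (2)·0.0000 - (3)·0.0000) / (9) = 0.2222;  u ← (1−ω)·0.0000 + ω·0.2222 = 0.1955
  v: GS value = (1 - (3)·0.1955 - (-4)·0.0000) / (8) = 0.0517;  v ← (1−ω)·0.0000 + ω·0.0517 = 0.0455
  w: GS value = (-4 - (-3)·0.1955 - (-3)·0.0455) / (7) = -0.4681;  w ← (1−ω)·0.0000 + ω·-0.4681 = -0.4119

(0.1955, 0.0455, -0.4119)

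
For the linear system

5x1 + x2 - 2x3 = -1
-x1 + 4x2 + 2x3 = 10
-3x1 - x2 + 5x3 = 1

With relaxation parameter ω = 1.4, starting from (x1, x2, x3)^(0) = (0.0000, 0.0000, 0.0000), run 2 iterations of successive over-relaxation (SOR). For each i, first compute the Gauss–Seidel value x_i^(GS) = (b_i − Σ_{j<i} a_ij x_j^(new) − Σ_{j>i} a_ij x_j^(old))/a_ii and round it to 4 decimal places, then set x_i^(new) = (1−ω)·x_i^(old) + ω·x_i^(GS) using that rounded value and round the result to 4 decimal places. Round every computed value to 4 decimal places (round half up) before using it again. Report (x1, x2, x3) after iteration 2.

(-0.5620, 1.2443, -0.2426)

Iteration 1:
  x1: GS value = (-1 - (1)·0.0000 - (-2)·0.0000) / (5) = -0.2000;  x1 ← (1−ω)·0.0000 + ω·-0.2000 = -0.2800
  x2: GS value = (10 - (-1)·-0.2800 - (2)·0.0000) / (4) = 2.4300;  x2 ← (1−ω)·0.0000 + ω·2.4300 = 3.4020
  x3: GS value = (1 - (-3)·-0.2800 - (-1)·3.4020) / (5) = 0.7124;  x3 ← (1−ω)·0.0000 + ω·0.7124 = 0.9974
Iteration 2:
  x1: GS value = (-1 - (1)·3.4020 - (-2)·0.9974) / (5) = -0.4814;  x1 ← (1−ω)·-0.2800 + ω·-0.4814 = -0.5620
  x2: GS value = (10 - (-1)·-0.5620 - (2)·0.9974) / (4) = 1.8608;  x2 ← (1−ω)·3.4020 + ω·1.8608 = 1.2443
  x3: GS value = (1 - (-3)·-0.5620 - (-1)·1.2443) / (5) = 0.1117;  x3 ← (1−ω)·0.9974 + ω·0.1117 = -0.2426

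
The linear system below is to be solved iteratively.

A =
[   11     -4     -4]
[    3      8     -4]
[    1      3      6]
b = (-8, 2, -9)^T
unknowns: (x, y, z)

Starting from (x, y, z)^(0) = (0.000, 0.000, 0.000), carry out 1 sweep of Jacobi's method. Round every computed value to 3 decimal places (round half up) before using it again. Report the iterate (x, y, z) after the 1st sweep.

Iteration 1:
  x = (-8 - (-4)·0.000 - (-4)·0.000) / (11) = -0.727
  y = (2 - (3)·0.000 - (-4)·0.000) / (8) = 0.250
  z = (-9 - (1)·0.000 - (3)·0.000) / (6) = -1.500

(-0.727, 0.250, -1.500)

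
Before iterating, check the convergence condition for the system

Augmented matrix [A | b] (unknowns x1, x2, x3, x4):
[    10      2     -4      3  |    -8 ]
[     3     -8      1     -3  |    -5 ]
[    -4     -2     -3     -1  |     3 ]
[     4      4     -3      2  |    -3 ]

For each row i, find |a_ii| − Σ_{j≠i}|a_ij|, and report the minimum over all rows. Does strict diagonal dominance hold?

row 1: |10| − (2+4+3) = 1
row 2: |-8| − (3+1+3) = 1
row 3: |-3| − (4+2+1) = -4
row 4: |2| − (4+4+3) = -9
minimum over rows = -9 → not strictly diagonally dominant

-9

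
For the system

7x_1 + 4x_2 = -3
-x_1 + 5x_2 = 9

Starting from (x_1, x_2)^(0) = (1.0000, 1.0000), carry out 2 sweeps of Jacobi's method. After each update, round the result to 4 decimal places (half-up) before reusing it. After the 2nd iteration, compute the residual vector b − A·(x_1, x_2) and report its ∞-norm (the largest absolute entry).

1.5998

Iteration 1:
  x_1 = (-3 - (4)·1.0000) / (7) = -1.0000
  x_2 = (9 - (-1)·1.0000) / (5) = 2.0000
Iteration 2:
  x_1 = (-3 - (4)·2.0000) / (7) = -1.5714
  x_2 = (9 - (-1)·-1.0000) / (5) = 1.6000
Residual b − A·x = (1.5998, -0.5714); ∞-norm = 1.5998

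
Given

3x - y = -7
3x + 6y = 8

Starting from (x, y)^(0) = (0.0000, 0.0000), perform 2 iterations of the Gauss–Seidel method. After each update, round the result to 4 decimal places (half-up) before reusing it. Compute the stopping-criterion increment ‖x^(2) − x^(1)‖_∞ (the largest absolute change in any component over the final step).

0.8333

Iteration 1:
  x = (-7 - (-1)·0.0000) / (3) = -2.3333
  y = (8 - (3)·-2.3333) / (6) = 2.5000
Iteration 2:
  x = (-7 - (-1)·2.5000) / (3) = -1.5000
  y = (8 - (3)·-1.5000) / (6) = 2.0833
Change: (0.8333, -0.4167) → max |·| = 0.8333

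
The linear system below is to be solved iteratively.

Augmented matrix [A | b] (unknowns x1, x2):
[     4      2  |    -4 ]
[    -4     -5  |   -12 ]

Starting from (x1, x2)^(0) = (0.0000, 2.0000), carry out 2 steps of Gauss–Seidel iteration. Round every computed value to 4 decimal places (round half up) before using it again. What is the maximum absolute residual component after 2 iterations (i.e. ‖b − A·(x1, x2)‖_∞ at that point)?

1.6000

Iteration 1:
  x1 = (-4 - (2)·2.0000) / (4) = -2.0000
  x2 = (-12 - (-4)·-2.0000) / (-5) = 4.0000
Iteration 2:
  x1 = (-4 - (2)·4.0000) / (4) = -3.0000
  x2 = (-12 - (-4)·-3.0000) / (-5) = 4.8000
Residual b − A·x = (-1.6000, 0.0000); ∞-norm = 1.6000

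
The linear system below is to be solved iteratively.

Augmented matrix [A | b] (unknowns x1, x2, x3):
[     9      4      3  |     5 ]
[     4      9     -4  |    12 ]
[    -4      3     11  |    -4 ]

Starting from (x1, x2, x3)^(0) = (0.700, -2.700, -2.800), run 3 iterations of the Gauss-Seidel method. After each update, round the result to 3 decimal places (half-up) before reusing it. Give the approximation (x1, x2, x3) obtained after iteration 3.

(0.088, 1.081, -0.626)

Iteration 1:
  x1 = (5 - (4)·-2.700 - (3)·-2.800) / (9) = 2.689
  x2 = (12 - (4)·2.689 - (-4)·-2.800) / (9) = -1.106
  x3 = (-4 - (-4)·2.689 - (3)·-1.106) / (11) = 0.916
Iteration 2:
  x1 = (5 - (4)·-1.106 - (3)·0.916) / (9) = 0.742
  x2 = (12 - (4)·0.742 - (-4)·0.916) / (9) = 1.411
  x3 = (-4 - (-4)·0.742 - (3)·1.411) / (11) = -0.479
Iteration 3:
  x1 = (5 - (4)·1.411 - (3)·-0.479) / (9) = 0.088
  x2 = (12 - (4)·0.088 - (-4)·-0.479) / (9) = 1.081
  x3 = (-4 - (-4)·0.088 - (3)·1.081) / (11) = -0.626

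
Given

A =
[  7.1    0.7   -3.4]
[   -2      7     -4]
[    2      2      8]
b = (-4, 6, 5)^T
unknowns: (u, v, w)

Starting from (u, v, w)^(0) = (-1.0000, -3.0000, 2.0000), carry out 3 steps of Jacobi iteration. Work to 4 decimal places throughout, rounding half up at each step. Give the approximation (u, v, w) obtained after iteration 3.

Iteration 1:
  u = (-4 - (0.7)·-3.0000 - (-3.4)·2.0000) / (7.1) = 0.6901
  v = (6 - (-2)·-1.0000 - (-4)·2.0000) / (7) = 1.7143
  w = (5 - (2)·-1.0000 - (2)·-3.0000) / (8) = 1.6250
Iteration 2:
  u = (-4 - (0.7)·1.7143 - (-3.4)·1.6250) / (7.1) = 0.0458
  v = (6 - (-2)·0.6901 - (-4)·1.6250) / (7) = 1.9829
  w = (5 - (2)·0.6901 - (2)·1.7143) / (8) = 0.0239
Iteration 3:
  u = (-4 - (0.7)·1.9829 - (-3.4)·0.0239) / (7.1) = -0.7474
  v = (6 - (-2)·0.0458 - (-4)·0.0239) / (7) = 0.8839
  w = (5 - (2)·0.0458 - (2)·1.9829) / (8) = 0.1178

(-0.7474, 0.8839, 0.1178)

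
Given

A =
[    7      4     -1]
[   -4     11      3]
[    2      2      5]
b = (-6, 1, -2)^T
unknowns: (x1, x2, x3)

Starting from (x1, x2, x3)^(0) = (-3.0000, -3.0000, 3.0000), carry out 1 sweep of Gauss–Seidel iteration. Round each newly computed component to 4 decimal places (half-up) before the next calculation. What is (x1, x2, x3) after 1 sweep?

Iteration 1:
  x1 = (-6 - (4)·-3.0000 - (-1)·3.0000) / (7) = 1.2857
  x2 = (1 - (-4)·1.2857 - (3)·3.0000) / (11) = -0.2597
  x3 = (-2 - (2)·1.2857 - (2)·-0.2597) / (5) = -0.8104

(1.2857, -0.2597, -0.8104)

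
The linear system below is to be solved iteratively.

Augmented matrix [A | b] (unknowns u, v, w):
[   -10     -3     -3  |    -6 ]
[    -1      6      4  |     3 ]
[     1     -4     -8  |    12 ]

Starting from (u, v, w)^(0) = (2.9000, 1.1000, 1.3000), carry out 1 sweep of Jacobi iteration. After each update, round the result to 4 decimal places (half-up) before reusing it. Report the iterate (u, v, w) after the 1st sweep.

(-0.1200, 0.1167, -1.6875)

Iteration 1:
  u = (-6 - (-3)·1.1000 - (-3)·1.3000) / (-10) = -0.1200
  v = (3 - (-1)·2.9000 - (4)·1.3000) / (6) = 0.1167
  w = (12 - (1)·2.9000 - (-4)·1.1000) / (-8) = -1.6875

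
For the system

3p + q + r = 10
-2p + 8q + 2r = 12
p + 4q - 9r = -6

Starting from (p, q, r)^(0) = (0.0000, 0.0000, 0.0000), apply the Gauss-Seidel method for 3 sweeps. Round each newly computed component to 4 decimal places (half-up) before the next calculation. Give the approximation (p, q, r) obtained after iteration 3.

Iteration 1:
  p = (10 - (1)·0.0000 - (1)·0.0000) / (3) = 3.3333
  q = (12 - (-2)·3.3333 - (2)·0.0000) / (8) = 2.3333
  r = (-6 - (1)·3.3333 - (4)·2.3333) / (-9) = 2.0741
Iteration 2:
  p = (10 - (1)·2.3333 - (1)·2.0741) / (3) = 1.8642
  q = (12 - (-2)·1.8642 - (2)·2.0741) / (8) = 1.4475
  r = (-6 - (1)·1.8642 - (4)·1.4475) / (-9) = 1.5171
Iteration 3:
  p = (10 - (1)·1.4475 - (1)·1.5171) / (3) = 2.3451
  q = (12 - (-2)·2.3451 - (2)·1.5171) / (8) = 1.7070
  r = (-6 - (1)·2.3451 - (4)·1.7070) / (-9) = 1.6859

(2.3451, 1.7070, 1.6859)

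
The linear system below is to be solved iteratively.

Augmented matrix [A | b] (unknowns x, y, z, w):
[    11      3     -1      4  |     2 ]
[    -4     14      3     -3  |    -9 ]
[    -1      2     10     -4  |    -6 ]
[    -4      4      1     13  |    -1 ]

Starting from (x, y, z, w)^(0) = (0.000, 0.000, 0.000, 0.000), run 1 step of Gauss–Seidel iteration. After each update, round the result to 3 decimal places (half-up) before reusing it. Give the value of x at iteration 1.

Iteration 1:
  x = (2 - (3)·0.000 - (-1)·0.000 - (4)·0.000) / (11) = 0.182
  y = (-9 - (-4)·0.182 - (3)·0.000 - (-3)·0.000) / (14) = -0.591
  z = (-6 - (-1)·0.182 - (2)·-0.591 - (-4)·0.000) / (10) = -0.464
  w = (-1 - (-4)·0.182 - (4)·-0.591 - (1)·-0.464) / (13) = 0.197

0.182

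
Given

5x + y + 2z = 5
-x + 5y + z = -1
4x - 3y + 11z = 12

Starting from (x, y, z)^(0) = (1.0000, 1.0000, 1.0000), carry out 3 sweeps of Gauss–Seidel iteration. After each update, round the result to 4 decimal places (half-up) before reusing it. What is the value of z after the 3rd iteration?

Iteration 1:
  x = (5 - (1)·1.0000 - (2)·1.0000) / (5) = 0.4000
  y = (-1 - (-1)·0.4000 - (1)·1.0000) / (5) = -0.3200
  z = (12 - (4)·0.4000 - (-3)·-0.3200) / (11) = 0.8582
Iteration 2:
  x = (5 - (1)·-0.3200 - (2)·0.8582) / (5) = 0.7207
  y = (-1 - (-1)·0.7207 - (1)·0.8582) / (5) = -0.2275
  z = (12 - (4)·0.7207 - (-3)·-0.2275) / (11) = 0.7668
Iteration 3:
  x = (5 - (1)·-0.2275 - (2)·0.7668) / (5) = 0.7388
  y = (-1 - (-1)·0.7388 - (1)·0.7668) / (5) = -0.2056
  z = (12 - (4)·0.7388 - (-3)·-0.2056) / (11) = 0.7662

0.7662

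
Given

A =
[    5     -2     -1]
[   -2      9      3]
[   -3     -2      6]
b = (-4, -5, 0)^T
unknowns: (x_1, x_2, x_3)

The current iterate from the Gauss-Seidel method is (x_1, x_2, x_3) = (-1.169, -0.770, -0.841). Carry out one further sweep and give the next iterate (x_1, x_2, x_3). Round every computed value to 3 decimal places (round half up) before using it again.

(-1.276, -0.559, -0.824)

One sweep:
  x_1 = (-4 - (-2)·-0.770 - (-1)·-0.841) / (5) = -1.276
  x_2 = (-5 - (-2)·-1.276 - (3)·-0.841) / (9) = -0.559
  x_3 = (0 - (-3)·-1.276 - (-2)·-0.559) / (6) = -0.824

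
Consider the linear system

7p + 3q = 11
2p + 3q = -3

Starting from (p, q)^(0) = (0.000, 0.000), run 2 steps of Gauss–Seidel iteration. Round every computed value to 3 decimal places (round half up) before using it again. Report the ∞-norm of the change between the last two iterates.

0.878

Iteration 1:
  p = (11 - (3)·0.000) / (7) = 1.571
  q = (-3 - (2)·1.571) / (3) = -2.047
Iteration 2:
  p = (11 - (3)·-2.047) / (7) = 2.449
  q = (-3 - (2)·2.449) / (3) = -2.633
Change: (0.878, -0.586) → max |·| = 0.878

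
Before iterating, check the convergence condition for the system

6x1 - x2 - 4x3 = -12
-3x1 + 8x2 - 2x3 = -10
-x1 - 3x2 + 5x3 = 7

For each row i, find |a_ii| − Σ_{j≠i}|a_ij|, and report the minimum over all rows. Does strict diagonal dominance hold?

1

row 1: |6| − (1+4) = 1
row 2: |8| − (3+2) = 3
row 3: |5| − (1+3) = 1
minimum over rows = 1 → strictly diagonally dominant (convergence guaranteed)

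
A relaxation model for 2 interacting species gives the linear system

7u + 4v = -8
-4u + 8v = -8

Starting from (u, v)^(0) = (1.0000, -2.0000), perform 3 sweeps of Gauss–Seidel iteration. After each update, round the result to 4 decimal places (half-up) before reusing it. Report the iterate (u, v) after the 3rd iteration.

(-0.4082, -1.2041)

Iteration 1:
  u = (-8 - (4)·-2.0000) / (7) = 0.0000
  v = (-8 - (-4)·0.0000) / (8) = -1.0000
Iteration 2:
  u = (-8 - (4)·-1.0000) / (7) = -0.5714
  v = (-8 - (-4)·-0.5714) / (8) = -1.2857
Iteration 3:
  u = (-8 - (4)·-1.2857) / (7) = -0.4082
  v = (-8 - (-4)·-0.4082) / (8) = -1.2041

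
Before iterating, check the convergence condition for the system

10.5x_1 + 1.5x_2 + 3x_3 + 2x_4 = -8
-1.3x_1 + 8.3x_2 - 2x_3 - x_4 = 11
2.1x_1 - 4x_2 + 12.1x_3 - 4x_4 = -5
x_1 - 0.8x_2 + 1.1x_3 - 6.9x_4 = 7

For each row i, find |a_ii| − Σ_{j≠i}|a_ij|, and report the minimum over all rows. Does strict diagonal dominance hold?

row 1: |10.5| − (1.5+3+2) = 4
row 2: |8.3| − (1.3+2+1) = 4
row 3: |12.1| − (2.1+4+4) = 2
row 4: |-6.9| − (1+0.8+1.1) = 4
minimum over rows = 2 → strictly diagonally dominant (convergence guaranteed)

2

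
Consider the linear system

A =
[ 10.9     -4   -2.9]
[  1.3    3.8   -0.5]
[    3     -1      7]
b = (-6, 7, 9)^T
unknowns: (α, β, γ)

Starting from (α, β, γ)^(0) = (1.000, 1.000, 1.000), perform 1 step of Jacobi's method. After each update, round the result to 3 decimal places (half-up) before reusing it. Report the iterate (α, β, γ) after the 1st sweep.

Iteration 1:
  α = (-6 - (-4)·1.000 - (-2.9)·1.000) / (10.9) = 0.083
  β = (7 - (1.3)·1.000 - (-0.5)·1.000) / (3.8) = 1.632
  γ = (9 - (3)·1.000 - (-1)·1.000) / (7) = 1.000

(0.083, 1.632, 1.000)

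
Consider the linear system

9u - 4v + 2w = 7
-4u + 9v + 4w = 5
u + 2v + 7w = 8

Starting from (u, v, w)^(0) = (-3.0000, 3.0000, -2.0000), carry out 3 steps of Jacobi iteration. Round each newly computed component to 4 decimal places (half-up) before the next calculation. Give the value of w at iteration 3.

Iteration 1:
  u = (7 - (-4)·3.0000 - (2)·-2.0000) / (9) = 2.5556
  v = (5 - (-4)·-3.0000 - (4)·-2.0000) / (9) = 0.1111
  w = (8 - (1)·-3.0000 - (2)·3.0000) / (7) = 0.7143
Iteration 2:
  u = (7 - (-4)·0.1111 - (2)·0.7143) / (9) = 0.6684
  v = (5 - (-4)·2.5556 - (4)·0.7143) / (9) = 1.3739
  w = (8 - (1)·2.5556 - (2)·0.1111) / (7) = 0.7460
Iteration 3:
  u = (7 - (-4)·1.3739 - (2)·0.7460) / (9) = 1.2226
  v = (5 - (-4)·0.6684 - (4)·0.7460) / (9) = 0.5211
  w = (8 - (1)·0.6684 - (2)·1.3739) / (7) = 0.6548

0.6548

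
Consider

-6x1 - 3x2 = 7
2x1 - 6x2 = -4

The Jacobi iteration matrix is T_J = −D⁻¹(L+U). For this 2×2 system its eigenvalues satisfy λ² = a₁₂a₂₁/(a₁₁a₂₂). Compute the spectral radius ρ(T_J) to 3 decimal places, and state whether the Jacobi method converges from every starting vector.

0.408

a₁₂a₂₁/(a₁₁a₂₂) = (-3)·(2) / ((-6)·(-6)) = -0.166667
ρ = √|-0.166667| = √0.166667 = 0.408
ρ < 1, so Jacobi converges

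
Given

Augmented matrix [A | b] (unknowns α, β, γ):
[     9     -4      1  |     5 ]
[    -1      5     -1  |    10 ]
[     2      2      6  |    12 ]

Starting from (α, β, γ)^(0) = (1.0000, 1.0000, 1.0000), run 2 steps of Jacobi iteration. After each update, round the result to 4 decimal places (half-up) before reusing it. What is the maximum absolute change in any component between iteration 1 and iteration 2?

Iteration 1:
  α = (5 - (-4)·1.0000 - (1)·1.0000) / (9) = 0.8889
  β = (10 - (-1)·1.0000 - (-1)·1.0000) / (5) = 2.4000
  γ = (12 - (2)·1.0000 - (2)·1.0000) / (6) = 1.3333
Iteration 2:
  α = (5 - (-4)·2.4000 - (1)·1.3333) / (9) = 1.4741
  β = (10 - (-1)·0.8889 - (-1)·1.3333) / (5) = 2.4444
  γ = (12 - (2)·0.8889 - (2)·2.4000) / (6) = 0.9037
Change: (0.5852, 0.0444, -0.4296) → max |·| = 0.5852

0.5852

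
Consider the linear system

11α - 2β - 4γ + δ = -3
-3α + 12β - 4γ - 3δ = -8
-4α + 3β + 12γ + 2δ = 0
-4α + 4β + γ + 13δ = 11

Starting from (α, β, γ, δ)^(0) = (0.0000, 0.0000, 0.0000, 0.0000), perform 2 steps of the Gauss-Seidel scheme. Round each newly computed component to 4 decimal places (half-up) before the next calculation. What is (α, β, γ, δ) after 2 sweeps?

(-0.4618, -0.5059, -0.1910, 0.8744)

Iteration 1:
  α = (-3 - (-2)·0.0000 - (-4)·0.0000 - (1)·0.0000) / (11) = -0.2727
  β = (-8 - (-3)·-0.2727 - (-4)·0.0000 - (-3)·0.0000) / (12) = -0.7348
  γ = (0 - (-4)·-0.2727 - (3)·-0.7348 - (2)·0.0000) / (12) = 0.0928
  δ = (11 - (-4)·-0.2727 - (4)·-0.7348 - (1)·0.0928) / (13) = 0.9812
Iteration 2:
  α = (-3 - (-2)·-0.7348 - (-4)·0.0928 - (1)·0.9812) / (11) = -0.4618
  β = (-8 - (-3)·-0.4618 - (-4)·0.0928 - (-3)·0.9812) / (12) = -0.5059
  γ = (0 - (-4)·-0.4618 - (3)·-0.5059 - (2)·0.9812) / (12) = -0.1910
  δ = (11 - (-4)·-0.4618 - (4)·-0.5059 - (1)·-0.1910) / (13) = 0.8744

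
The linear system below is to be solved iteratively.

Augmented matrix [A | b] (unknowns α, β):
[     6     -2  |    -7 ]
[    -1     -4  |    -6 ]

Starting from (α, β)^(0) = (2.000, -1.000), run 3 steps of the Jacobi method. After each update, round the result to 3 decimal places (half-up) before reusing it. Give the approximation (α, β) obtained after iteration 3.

(-0.542, 1.708)

Iteration 1:
  α = (-7 - (-2)·-1.000) / (6) = -1.500
  β = (-6 - (-1)·2.000) / (-4) = 1.000
Iteration 2:
  α = (-7 - (-2)·1.000) / (6) = -0.833
  β = (-6 - (-1)·-1.500) / (-4) = 1.875
Iteration 3:
  α = (-7 - (-2)·1.875) / (6) = -0.542
  β = (-6 - (-1)·-0.833) / (-4) = 1.708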